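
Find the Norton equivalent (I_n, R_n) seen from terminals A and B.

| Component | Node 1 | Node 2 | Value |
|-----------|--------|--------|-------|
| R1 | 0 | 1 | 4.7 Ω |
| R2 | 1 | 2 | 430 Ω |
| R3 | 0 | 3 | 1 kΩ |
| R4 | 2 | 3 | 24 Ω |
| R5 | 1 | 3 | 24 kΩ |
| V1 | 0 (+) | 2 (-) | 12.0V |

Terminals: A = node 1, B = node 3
Find the Thévenin equivalent first; then I_n = V_th/R_th and R_n = R_th.
Step 1 — V_th is the open-circuit voltage V_A - V_B (nothing connected across the terminals).
Nodal analysis, taking node 2 as the 0 V reference.
Source V1 fixes V_0 = 12 V.
KCL at each unknown node (sum of currents leaving = 0; resistances in Ω):
  Node 1: (V_1 - 12)/4.7 + (V_1 - 0)/430 + (V_1 - V_3)/24000 = 0
  Node 3: (V_3 - 12)/1000 + (V_3 - 0)/24 + (V_3 - V_1)/24000 = 0
Collecting terms (coefficients in siemens):
  0.2151·V_1 - 0.00004167·V_3 = 2.553
  0.04271·V_3 - 0.00004167·V_1 = 0.012
Determinant D = (0.2151)(0.04271) - (-0.00004167)(-0.00004167) = 0.009188
V_1 = [(2.553)(0.04271) - (-0.00004167)(0.012)]/D = 11.87 V
V_3 = [(0.2151)(0.012) - (2.553)(-0.00004167)]/D = 0.2926 V
V_th = V_1 - V_3 = 11.87 - 0.2926 = 11.58 V
Step 2 — R_th: zero the source — replace V1 by a short circuit (node 2 merges into node 0) — and find the resistance seen between A (node 1) and B (node 3).
Reduce the network between node 1 (A) and node 3 (B) by series/parallel combination:
  Rp1 = R1 ‖ R2 (parallel, both between nodes 0 and 1) = 1/(1/4.7 + 1/430) = 4.649 Ω
  Rp2 = R3 ‖ R4 (parallel, both between nodes 0 and 3) = 1/(1/1000 + 1/24) = 23.44 Ω
  Rs1 = Rp1 + Rp2 (series, joined only at node 0) = 4.649 + 23.44 = 28.09 Ω
  Rp3 = R5 ‖ Rs1 (parallel, both between nodes 1 and 3) = 1/(1/24000 + 1/28.09) = 28.05 Ω
R_th = 28.05 Ω
I_n = V_th/R_th = 11.58/28.05 = 0.4126 A, and R_n = R_th = 28.05 Ω

Final answer: I_n = 0.4126 A, R_n = 28.05 Ω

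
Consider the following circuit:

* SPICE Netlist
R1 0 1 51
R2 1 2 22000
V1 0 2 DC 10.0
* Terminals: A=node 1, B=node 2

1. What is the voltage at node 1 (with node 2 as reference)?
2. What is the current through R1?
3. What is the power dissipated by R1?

Nodal analysis, taking node 2 as the 0 V reference.
Source V1 fixes V_0 = 10 V.
KCL at each unknown node (sum of currents leaving = 0; resistances in Ω):
  Node 1: (V_1 - 10)/51 + (V_1 - 0)/22000 = 0
Collecting terms: 0.01965 × V_1 = 0.1961  =>  V_1 = 9.977 V
Part 1:
  Read off the nodal solution: V_1 = 9.977 V
Part 2:
  I_R1 = (V_0 - V_1)/R1 = (10 - 9.977)/51 = 0.0004535 A
  Magnitude: I_R1 = 0.0004535 A
Part 3:
  I_R1 = (V_0 - V_1)/R1 = (10 - 9.977)/51 = 0.0004535 A
  P_R1 = I_R1² × R1 = (0.0004535)² × 51 = 0.00001049 W

Final answers:
1. V_1 = 9.977 V
2. I_R1 = 0.0004535 A
3. P_R1 = 1.049e-05 W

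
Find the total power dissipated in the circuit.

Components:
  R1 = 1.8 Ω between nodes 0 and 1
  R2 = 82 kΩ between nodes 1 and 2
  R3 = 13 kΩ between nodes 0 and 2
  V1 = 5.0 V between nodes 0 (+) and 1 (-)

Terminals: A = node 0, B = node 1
Nodal analysis, taking node 1 as the 0 V reference.
Source V1 fixes V_0 = 5 V.
KCL at each unknown node (sum of currents leaving = 0; resistances in Ω):
  Node 2: (V_2 - 0)/82000 + (V_2 - 5)/13000 = 0
Collecting terms: 0.00008912 × V_2 = 0.0003846  =>  V_2 = 4.316 V
Power in each resistor, P = (ΔV)²/R:
  P_R1 = (5 - 0)²/1.8 = 13.89 W
  P_R2 = (0 - 4.316)²/82000 = 0.0002271 W
  P_R3 = (5 - 4.316)²/13000 = 0.00003601 W
P_total = P_R1 + P_R2 + P_R3 = 13.89 W

Final answer: 13.89 W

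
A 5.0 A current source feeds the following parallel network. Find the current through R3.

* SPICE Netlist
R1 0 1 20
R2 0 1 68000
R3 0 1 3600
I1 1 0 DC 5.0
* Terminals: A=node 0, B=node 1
All resistors sit directly between nodes 0 and 1, so they are in parallel and share one voltage V; the full source current 5 A splits among them.
1/R_par = 1/20 + 1/68000 + 1/3600 = 0.05029 S  =>  R_par = 19.88 Ω
V = I × R_par = 5 × 19.88 = 99.42 V
I_R3 = V/R3 = 99.42/3600 = 0.02762 A

Final answer: 0.02762 A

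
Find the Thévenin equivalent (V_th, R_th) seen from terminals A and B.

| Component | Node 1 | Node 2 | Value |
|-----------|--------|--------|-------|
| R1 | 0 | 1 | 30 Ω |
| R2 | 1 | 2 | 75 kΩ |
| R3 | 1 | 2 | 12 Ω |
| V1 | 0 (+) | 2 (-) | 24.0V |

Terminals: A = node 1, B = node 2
Step 1 — V_th is the open-circuit voltage V_A - V_B (nothing connected across the terminals).
Nodal analysis, taking node 2 as the 0 V reference.
Source V1 fixes V_0 = 24 V.
KCL at each unknown node (sum of currents leaving = 0; resistances in Ω):
  Node 1: (V_1 - 24)/30 + (V_1 - 0)/75000 + (V_1 - 0)/12 = 0
Collecting terms: 0.1167 × V_1 = 0.8  =>  V_1 = 6.856 V
V_th = V_1 - V_2 = 6.856 - 0 = 6.856 V
Step 2 — R_th: zero the source — replace V1 by a short circuit (node 2 merges into node 0) — and find the resistance seen between A (node 1) and B (node 0).
Reduce the network between node 1 (A) and node 0 (B) by series/parallel combination:
  Rp1 = R1 ‖ R2 ‖ R3 (parallel, all between nodes 0 and 1) = 1/(1/30 + 1/75000 + 1/12) = 8.57 Ω
R_th = 8.57 Ω

Final answer: V_th = 6.856 V, R_th = 8.57 Ω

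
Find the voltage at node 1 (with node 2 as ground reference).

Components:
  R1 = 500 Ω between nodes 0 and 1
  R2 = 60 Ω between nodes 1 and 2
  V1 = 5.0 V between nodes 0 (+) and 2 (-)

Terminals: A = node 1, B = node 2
Nodal analysis, taking node 2 as the 0 V reference.
Source V1 fixes V_0 = 5 V.
KCL at each unknown node (sum of currents leaving = 0; resistances in Ω):
  Node 1: (V_1 - 5)/500 + (V_1 - 0)/60 = 0
Collecting terms: 0.01867 × V_1 = 0.01  =>  V_1 = 0.5357 V
The requested potential is V_1 = 0.5357 V.

Final answer: V_1 = 0.5357 V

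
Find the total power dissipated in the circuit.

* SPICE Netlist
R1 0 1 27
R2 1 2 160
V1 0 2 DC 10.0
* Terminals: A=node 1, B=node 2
Nodal analysis, taking node 2 as the 0 V reference.
Source V1 fixes V_0 = 10 V.
KCL at each unknown node (sum of currents leaving = 0; resistances in Ω):
  Node 1: (V_1 - 10)/27 + (V_1 - 0)/160 = 0
Collecting terms: 0.04329 × V_1 = 0.3704  =>  V_1 = 8.556 V
Power in each resistor, P = (ΔV)²/R:
  P_R1 = (10 - 8.556)²/27 = 0.07721 W
  P_R2 = (8.556 - 0)²/160 = 0.4575 W
P_total = P_R1 + P_R2 = 0.5348 W

Final answer: 0.5348 W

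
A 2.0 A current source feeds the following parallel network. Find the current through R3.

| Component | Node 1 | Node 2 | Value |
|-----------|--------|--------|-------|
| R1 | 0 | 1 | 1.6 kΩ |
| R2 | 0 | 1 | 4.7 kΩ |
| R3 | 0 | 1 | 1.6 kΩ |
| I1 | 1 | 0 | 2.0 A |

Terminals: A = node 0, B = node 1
All resistors sit directly between nodes 0 and 1, so they are in parallel and share one voltage V; the full source current 2 A splits among them.
1/R_par = 1/1600 + 1/4700 + 1/1600 = 0.001463 S  =>  R_par = 683.6 Ω
V = I × R_par = 2 × 683.6 = 1367 V
I_R3 = V/R3 = 1367/1600 = 0.8545 A

Final answer: 0.8545 A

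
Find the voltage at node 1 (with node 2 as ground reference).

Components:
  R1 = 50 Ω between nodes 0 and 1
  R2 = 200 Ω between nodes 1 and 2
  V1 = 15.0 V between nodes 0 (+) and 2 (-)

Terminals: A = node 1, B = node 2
Nodal analysis, taking node 2 as the 0 V reference.
Source V1 fixes V_0 = 15 V.
KCL at each unknown node (sum of currents leaving = 0; resistances in Ω):
  Node 1: (V_1 - 15)/50 + (V_1 - 0)/200 = 0
Collecting terms: 0.025 × V_1 = 0.3  =>  V_1 = 12 V
The requested potential is V_1 = 12 V.

Final answer: V_1 = 12 V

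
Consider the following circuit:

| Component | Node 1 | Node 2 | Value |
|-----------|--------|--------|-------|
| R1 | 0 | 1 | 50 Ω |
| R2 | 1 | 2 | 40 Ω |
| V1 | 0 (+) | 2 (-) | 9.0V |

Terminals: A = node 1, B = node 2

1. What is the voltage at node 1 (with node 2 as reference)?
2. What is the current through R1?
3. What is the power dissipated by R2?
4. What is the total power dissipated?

Nodal analysis, taking node 2 as the 0 V reference.
Source V1 fixes V_0 = 9 V.
KCL at each unknown node (sum of currents leaving = 0; resistances in Ω):
  Node 1: (V_1 - 9)/50 + (V_1 - 0)/40 = 0
Collecting terms: 0.045 × V_1 = 0.18  =>  V_1 = 4 V
Part 1:
  Read off the nodal solution: V_1 = 4 V
Part 2:
  I_R1 = (V_0 - V_1)/R1 = (9 - 4)/50 = 0.1 A
  Magnitude: I_R1 = 0.1 A
Part 3:
  I_R2 = (V_1 - V_2)/R2 = (4 - 0)/40 = 0.1 A
  P_R2 = I_R2² × R2 = (0.1)² × 40 = 0.4 W
Part 4:
  Power in each resistor, P = (ΔV)²/R:
    P_R1 = (9 - 4)²/50 = 0.5 W
    P_R2 = (4 - 0)²/40 = 0.4 W
  P_total = P_R1 + P_R2 = 0.9 W

Final answers:
1. V_1 = 4 V
2. I_R1 = 0.1 A
3. P_R2 = 0.4 W
4. P_total = 0.9 W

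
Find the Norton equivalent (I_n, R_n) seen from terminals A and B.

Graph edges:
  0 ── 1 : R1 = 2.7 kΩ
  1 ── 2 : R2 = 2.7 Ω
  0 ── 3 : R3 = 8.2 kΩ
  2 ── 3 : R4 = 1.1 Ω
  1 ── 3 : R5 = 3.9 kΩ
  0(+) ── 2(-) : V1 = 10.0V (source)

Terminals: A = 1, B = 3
Find the Thévenin equivalent first; then I_n = V_th/R_th and R_n = R_th.
Step 1 — V_th is the open-circuit voltage V_A - V_B (nothing connected across the terminals).
Nodal analysis, taking node 2 as the 0 V reference.
Source V1 fixes V_0 = 10 V.
KCL at each unknown node (sum of currents leaving = 0; resistances in Ω):
  Node 1: (V_1 - 10)/2700 + (V_1 - 0)/2.7 + (V_1 - V_3)/3900 = 0
  Node 3: (V_3 - 10)/8200 + (V_3 - 0)/1.1 + (V_3 - V_1)/3900 = 0
Collecting terms (coefficients in siemens):
  0.371·V_1 - 0.0002564·V_3 = 0.003704
  0.9095·V_3 - 0.0002564·V_1 = 0.00122
Determinant D = (0.371)(0.9095) - (-0.0002564)(-0.0002564) = 0.3374
V_1 = [(0.003704)(0.9095) - (-0.0002564)(0.00122)]/D = 0.009984 V
V_3 = [(0.371)(0.00122) - (0.003704)(-0.0002564)]/D = 0.001344 V
V_th = V_1 - V_3 = 0.009984 - 0.001344 = 0.00864 V
Step 2 — R_th: zero the source — replace V1 by a short circuit (node 2 merges into node 0) — and find the resistance seen between A (node 1) and B (node 3).
Reduce the network between node 1 (A) and node 3 (B) by series/parallel combination:
  Rp1 = R1 ‖ R2 (parallel, both between nodes 0 and 1) = 1/(1/2700 + 1/2.7) = 2.697 Ω
  Rp2 = R3 ‖ R4 (parallel, both between nodes 0 and 3) = 1/(1/8200 + 1/1.1) = 1.1 Ω
  Rs1 = Rp1 + Rp2 (series, joined only at node 0) = 2.697 + 1.1 = 3.797 Ω
  Rp3 = R5 ‖ Rs1 (parallel, both between nodes 1 and 3) = 1/(1/3900 + 1/3.797) = 3.793 Ω
R_th = 3.793 Ω
I_n = V_th/R_th = 0.00864/3.793 = 0.002278 A, and R_n = R_th = 3.793 Ω

Final answer: I_n = 0.002278 A, R_n = 3.793 Ω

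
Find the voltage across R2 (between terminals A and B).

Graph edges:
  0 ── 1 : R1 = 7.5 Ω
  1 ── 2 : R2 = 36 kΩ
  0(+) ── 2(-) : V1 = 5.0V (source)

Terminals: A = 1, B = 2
R1 and R2 are in series across V1 (node 0 → node 1 → node 2), and the output A–B is taken across R2, so this is a voltage divider.
Series current: I = V1/(R1 + R2) = 5/(7.5 + 36000) = 5/36010 = 0.0001389 A
V_R2 = I × R2 = V1 × R2/(R1 + R2) = 5 × 36000/36010 = 4.999 V

Final answer: 4.999 V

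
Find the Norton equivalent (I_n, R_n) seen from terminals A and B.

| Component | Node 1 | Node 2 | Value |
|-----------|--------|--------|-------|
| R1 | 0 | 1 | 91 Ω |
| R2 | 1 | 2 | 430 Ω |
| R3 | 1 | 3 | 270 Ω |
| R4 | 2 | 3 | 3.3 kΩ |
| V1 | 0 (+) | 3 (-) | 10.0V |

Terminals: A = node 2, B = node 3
Find the Thévenin equivalent first; then I_n = V_th/R_th and R_n = R_th.
Step 1 — V_th is the open-circuit voltage V_A - V_B (nothing connected across the terminals).
Nodal analysis, taking node 3 as the 0 V reference.
Source V1 fixes V_0 = 10 V.
KCL at each unknown node (sum of currents leaving = 0; resistances in Ω):
  Node 1: (V_1 - 10)/91 + (V_1 - V_2)/430 + (V_1 - 0)/270 = 0
  Node 2: (V_2 - V_1)/430 + (V_2 - 0)/3300 = 0
Collecting terms (coefficients in siemens):
  0.01702·V_1 - 0.002326·V_2 = 0.1099
  0.002629·V_2 - 0.002326·V_1 = 0
Determinant D = (0.01702)(0.002629) - (-0.002326)(-0.002326) = 0.00003933
V_1 = [(0.1099)(0.002629) - (-0.002326)(0)]/D = 7.345 V
V_2 = [(0.01702)(0) - (0.1099)(-0.002326)]/D = 6.498 V
V_th = V_2 - V_3 = 6.498 - 0 = 6.498 V
Step 2 — R_th: zero the source — replace V1 by a short circuit (node 3 merges into node 0) — and find the resistance seen between A (node 2) and B (node 0).
Reduce the network between node 2 (A) and node 0 (B) by series/parallel combination:
  Rp1 = R1 ‖ R3 (parallel, both between nodes 0 and 1) = 1/(1/91 + 1/270) = 68.06 Ω
  Rs1 = R2 + Rp1 (series, joined only at node 1) = 430 + 68.06 = 498.1 Ω
  Rp2 = R4 ‖ Rs1 (parallel, both between nodes 0 and 2) = 1/(1/3300 + 1/498.1) = 432.7 Ω
R_th = 432.7 Ω
I_n = V_th/R_th = 6.498/432.7 = 0.01502 A, and R_n = R_th = 432.7 Ω

Final answer: I_n = 0.01502 A, R_n = 432.7 Ω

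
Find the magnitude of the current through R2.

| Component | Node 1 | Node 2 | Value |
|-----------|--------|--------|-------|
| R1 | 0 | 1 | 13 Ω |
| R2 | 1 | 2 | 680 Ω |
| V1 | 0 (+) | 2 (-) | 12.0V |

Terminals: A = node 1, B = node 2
Nodal analysis, taking node 2 as the 0 V reference.
Source V1 fixes V_0 = 12 V.
KCL at each unknown node (sum of currents leaving = 0; resistances in Ω):
  Node 1: (V_1 - 12)/13 + (V_1 - 0)/680 = 0
Collecting terms: 0.07839 × V_1 = 0.9231  =>  V_1 = 11.77 V
I_R2 = (V_1 - V_2)/R2 = (11.77 - 0)/680 = 0.01732 A
|I_R2| = 0.01732 A

Final answer: |I_R2| = 0.01732 A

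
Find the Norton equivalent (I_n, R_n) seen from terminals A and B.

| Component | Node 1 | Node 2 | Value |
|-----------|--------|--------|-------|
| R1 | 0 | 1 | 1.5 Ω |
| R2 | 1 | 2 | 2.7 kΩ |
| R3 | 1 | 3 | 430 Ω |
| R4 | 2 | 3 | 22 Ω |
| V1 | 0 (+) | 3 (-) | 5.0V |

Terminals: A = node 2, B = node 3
Find the Thévenin equivalent first; then I_n = V_th/R_th and R_n = R_th.
Step 1 — V_th is the open-circuit voltage V_A - V_B (nothing connected across the terminals).
Nodal analysis, taking node 3 as the 0 V reference.
Source V1 fixes V_0 = 5 V.
KCL at each unknown node (sum of currents leaving = 0; resistances in Ω):
  Node 1: (V_1 - 5)/1.5 + (V_1 - V_2)/2700 + (V_1 - 0)/430 = 0
  Node 2: (V_2 - V_1)/2700 + (V_2 - 0)/22 = 0
Collecting terms (coefficients in siemens):
  0.6694·V_1 - 0.0003704·V_2 = 3.333
  0.04582·V_2 - 0.0003704·V_1 = 0
Determinant D = (0.6694)(0.04582) - (-0.0003704)(-0.0003704) = 0.03067
V_1 = [(3.333)(0.04582) - (-0.0003704)(0)]/D = 4.98 V
V_2 = [(0.6694)(0) - (3.333)(-0.0003704)]/D = 0.04025 V
V_th = V_2 - V_3 = 0.04025 - 0 = 0.04025 V
Step 2 — R_th: zero the source — replace V1 by a short circuit (node 3 merges into node 0) — and find the resistance seen between A (node 2) and B (node 0).
Reduce the network between node 2 (A) and node 0 (B) by series/parallel combination:
  Rp1 = R1 ‖ R3 (parallel, both between nodes 0 and 1) = 1/(1/1.5 + 1/430) = 1.495 Ω
  Rs1 = R2 + Rp1 (series, joined only at node 1) = 2700 + 1.495 = 2701 Ω
  Rp2 = R4 ‖ Rs1 (parallel, both between nodes 0 and 2) = 1/(1/22 + 1/2701) = 21.82 Ω
R_th = 21.82 Ω
I_n = V_th/R_th = 0.04025/21.82 = 0.001844 A, and R_n = R_th = 21.82 Ω

Final answer: I_n = 0.001844 A, R_n = 21.82 Ω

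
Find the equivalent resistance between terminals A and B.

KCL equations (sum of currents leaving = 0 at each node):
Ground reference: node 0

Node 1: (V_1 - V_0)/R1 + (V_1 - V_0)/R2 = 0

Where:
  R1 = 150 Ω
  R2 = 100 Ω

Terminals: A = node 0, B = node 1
Reduce the network between node 0 (A) and node 1 (B) by series/parallel combination:
  Rp1 = R1 ‖ R2 (parallel, both between nodes 0 and 1) = 1/(1/150 + 1/100) = 60 Ω
R_eq = 60 Ω

Final answer: 60 Ω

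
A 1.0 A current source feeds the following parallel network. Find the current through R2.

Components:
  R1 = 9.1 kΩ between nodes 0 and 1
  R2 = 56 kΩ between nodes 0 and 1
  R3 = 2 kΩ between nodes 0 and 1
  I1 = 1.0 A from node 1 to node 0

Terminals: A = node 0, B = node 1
All resistors sit directly between nodes 0 and 1, so they are in parallel and share one voltage V; the full source current 1 A splits among them.
1/R_par = 1/9100 + 1/56000 + 1/2000 = 0.0006277 S  =>  R_par = 1593 Ω
V = I × R_par = 1 × 1593 = 1593 V
I_R2 = V/R2 = 1593/56000 = 0.02845 A

Final answer: 0.02845 A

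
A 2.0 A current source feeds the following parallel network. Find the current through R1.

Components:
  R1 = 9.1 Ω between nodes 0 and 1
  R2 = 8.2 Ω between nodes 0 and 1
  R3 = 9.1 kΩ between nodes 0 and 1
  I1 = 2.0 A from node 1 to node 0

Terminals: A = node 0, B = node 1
All resistors sit directly between nodes 0 and 1, so they are in parallel and share one voltage V; the full source current 2 A splits among them.
1/R_par = 1/9.1 + 1/8.2 + 1/9100 = 0.232 S  =>  R_par = 4.311 Ω
V = I × R_par = 2 × 4.311 = 8.623 V
I_R1 = V/R1 = 8.623/9.1 = 0.9475 A

Final answer: 0.9475 A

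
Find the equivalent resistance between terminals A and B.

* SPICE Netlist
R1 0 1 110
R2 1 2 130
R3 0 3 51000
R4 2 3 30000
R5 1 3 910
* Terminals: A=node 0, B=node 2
The network is not a plain series/parallel combination. Inject a 1 A test current into terminal A (node 0) and return it from terminal B (node 2); then R_eq = V_A / (1 A).
Nodal analysis, taking node 2 as the 0 V reference.
Current source I_test pushes 1 A into node 0 and draws it out of node 2.
KCL at each unknown node (sum of currents leaving = 0; resistances in Ω):
  Node 0: (V_0 - V_1)/110 + (V_0 - V_3)/51000 - 1 = 0
  Node 1: (V_1 - V_0)/110 + (V_1 - 0)/130 + (V_1 - V_3)/910 = 0
  Node 3: (V_3 - V_0)/51000 + (V_3 - V_1)/910 + (V_3 - 0)/30000 = 0
Collecting terms (coefficients in siemens):
  0.009111·V_0 - 0.009091·V_1 - 0.00001961·V_3 = 1
  0.01788·V_1 - 0.009091·V_0 - 0.001099·V_3 = 0
  0.001152·V_3 - 0.00001961·V_0 - 0.001099·V_1 = 0
Solving these 3 simultaneous equations (Gaussian elimination) gives:
  V_0 = 239.2 V, V_1 = 129.4 V, V_3 = 127.6 V
R_eq = V_0 / 1 A = 239.2 Ω

Final answer: 239.2 Ω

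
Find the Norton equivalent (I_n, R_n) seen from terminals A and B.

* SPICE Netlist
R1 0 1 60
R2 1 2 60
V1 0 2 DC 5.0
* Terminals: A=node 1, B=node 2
Find the Thévenin equivalent first; then I_n = V_th/R_th and R_n = R_th.
Step 1 — V_th is the open-circuit voltage V_A - V_B (nothing connected across the terminals).
Nodal analysis, taking node 2 as the 0 V reference.
Source V1 fixes V_0 = 5 V.
KCL at each unknown node (sum of currents leaving = 0; resistances in Ω):
  Node 1: (V_1 - 5)/60 + (V_1 - 0)/60 = 0
Collecting terms: 0.03333 × V_1 = 0.08333  =>  V_1 = 2.5 V
V_th = V_1 - V_2 = 2.5 - 0 = 2.5 V
Step 2 — R_th: zero the source — replace V1 by a short circuit (node 2 merges into node 0) — and find the resistance seen between A (node 1) and B (node 0).
Reduce the network between node 1 (A) and node 0 (B) by series/parallel combination:
  Rp1 = R1 ‖ R2 (parallel, both between nodes 0 and 1) = 1/(1/60 + 1/60) = 30 Ω
R_th = 30 Ω
I_n = V_th/R_th = 2.5/30 = 0.08333 A, and R_n = R_th = 30 Ω

Final answer: I_n = 0.08333 A, R_n = 30 Ω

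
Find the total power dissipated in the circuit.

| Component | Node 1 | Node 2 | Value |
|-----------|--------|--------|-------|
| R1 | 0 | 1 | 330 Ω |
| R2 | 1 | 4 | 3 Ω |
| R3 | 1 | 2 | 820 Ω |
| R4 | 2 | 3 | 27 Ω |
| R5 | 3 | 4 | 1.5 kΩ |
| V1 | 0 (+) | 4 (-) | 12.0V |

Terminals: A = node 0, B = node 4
Nodal analysis, taking node 4 as the 0 V reference.
Source V1 fixes V_0 = 12 V.
KCL at each unknown node (sum of currents leaving = 0; resistances in Ω):
  Node 1: (V_1 - 12)/330 + (V_1 - 0)/3 + (V_1 - V_2)/820 = 0
  Node 2: (V_2 - V_1)/820 + (V_2 - V_3)/27 = 0
  Node 3: (V_3 - V_2)/27 + (V_3 - 0)/1500 = 0
Collecting terms (coefficients in siemens):
  0.3376·V_1 - 0.00122·V_2 = 0.03636
  0.03826·V_2 - 0.00122·V_1 - 0.03704·V_3 = 0
  0.0377·V_3 - 0.03704·V_2 = 0
Solving these 3 simultaneous equations (Gaussian elimination) gives:
  V_1 = 0.108 V, V_2 = 0.07025 V, V_3 = 0.06901 V
Power in each resistor, P = (ΔV)²/R:
  P_R1 = (12 - 0.108)²/330 = 0.4285 W
  P_R2 = (0.108 - 0)²/3 = 0.003886 W
  P_R3 = (0.108 - 0.07025)²/820 = 0.000001735 W
  P_R4 = (0.07025 - 0.06901)²/27 = 0.00000005714 W
  P_R5 = (0.06901 - 0)²/1500 = 0.000003175 W
P_total = P_R1 + P_R2 + P_R3 + P_R4 + P_R5 = 0.4324 W

Final answer: 0.4324 W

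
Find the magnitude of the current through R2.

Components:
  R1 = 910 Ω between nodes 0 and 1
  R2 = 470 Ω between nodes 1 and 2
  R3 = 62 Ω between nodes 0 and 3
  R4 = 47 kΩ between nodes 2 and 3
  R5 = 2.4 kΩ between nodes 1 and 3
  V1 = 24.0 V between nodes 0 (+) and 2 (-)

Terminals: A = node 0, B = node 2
Nodal analysis, taking node 2 as the 0 V reference.
Source V1 fixes V_0 = 24 V.
KCL at each unknown node (sum of currents leaving = 0; resistances in Ω):
  Node 1: (V_1 - 24)/910 + (V_1 - 0)/470 + (V_1 - V_3)/2400 = 0
  Node 3: (V_3 - 24)/62 + (V_3 - 0)/47000 + (V_3 - V_1)/2400 = 0
Collecting terms (coefficients in siemens):
  0.003643·V_1 - 0.0004167·V_3 = 0.02637
  0.01657·V_3 - 0.0004167·V_1 = 0.3871
Determinant D = (0.003643)(0.01657) - (-0.0004167)(-0.0004167) = 0.00006018
V_1 = [(0.02637)(0.01657) - (-0.0004167)(0.3871)]/D = 9.94 V
V_3 = [(0.003643)(0.3871) - (0.02637)(-0.0004167)]/D = 23.62 V
I_R2 = (V_1 - V_2)/R2 = (9.94 - 0)/470 = 0.02115 A
|I_R2| = 0.02115 A

Final answer: |I_R2| = 0.02115 A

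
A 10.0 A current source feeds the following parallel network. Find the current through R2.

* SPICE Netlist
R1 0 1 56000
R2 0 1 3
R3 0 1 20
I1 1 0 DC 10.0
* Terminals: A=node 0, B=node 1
All resistors sit directly between nodes 0 and 1, so they are in parallel and share one voltage V; the full source current 10 A splits among them.
1/R_par = 1/56000 + 1/3 + 1/20 = 0.3834 S  =>  R_par = 2.609 Ω
V = I × R_par = 10 × 2.609 = 26.09 V
I_R2 = V/R2 = 26.09/3 = 8.695 A

Final answer: 8.695 A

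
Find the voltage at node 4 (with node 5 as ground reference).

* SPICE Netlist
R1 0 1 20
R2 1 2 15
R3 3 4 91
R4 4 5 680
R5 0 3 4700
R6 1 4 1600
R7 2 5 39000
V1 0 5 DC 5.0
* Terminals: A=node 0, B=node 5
Nodal analysis, taking node 5 as the 0 V reference.
Source V1 fixes V_0 = 5 V.
KCL at each unknown node (sum of currents leaving = 0; resistances in Ω):
  Node 1: (V_1 - 5)/20 + (V_1 - V_2)/15 + (V_1 - V_4)/1600 = 0
  Node 2: (V_2 - V_1)/15 + (V_2 - 0)/39000 = 0
  Node 3: (V_3 - V_4)/91 + (V_3 - 5)/4700 = 0
  Node 4: (V_4 - V_3)/91 + (V_4 - 0)/680 + (V_4 - V_1)/1600 = 0
Collecting terms (coefficients in siemens):
  0.1173·V_1 - 0.06667·V_2 - 0.000625·V_4 = 0.25
  0.06669·V_2 - 0.06667·V_1 = 0
  0.0112·V_3 - 0.01099·V_4 = 0.001064
  0.01308·V_4 - 0.000625·V_1 - 0.01099·V_3 = 0
Solving these 4 simultaneous equations (Gaussian elimination) gives:
  V_1 = 4.958 V, V_2 = 4.956 V, V_3 = 1.858 V, V_4 = 1.798 V
The requested potential is V_4 = 1.798 V.

Final answer: V_4 = 1.798 V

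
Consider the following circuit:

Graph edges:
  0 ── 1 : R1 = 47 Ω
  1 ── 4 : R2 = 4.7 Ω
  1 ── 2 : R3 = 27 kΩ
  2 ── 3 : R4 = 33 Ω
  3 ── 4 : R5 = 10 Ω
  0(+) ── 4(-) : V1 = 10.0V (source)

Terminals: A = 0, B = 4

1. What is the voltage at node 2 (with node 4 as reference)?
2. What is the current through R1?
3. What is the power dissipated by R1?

Nodal analysis, taking node 4 as the 0 V reference.
Source V1 fixes V_0 = 10 V.
KCL at each unknown node (sum of currents leaving = 0; resistances in Ω):
  Node 1: (V_1 - 10)/47 + (V_1 - 0)/4.7 + (V_1 - V_2)/27000 = 0
  Node 2: (V_2 - V_1)/27000 + (V_2 - V_3)/33 = 0
  Node 3: (V_3 - V_2)/33 + (V_3 - 0)/10 = 0
Collecting terms (coefficients in siemens):
  0.2341·V_1 - 0.00003704·V_2 = 0.2128
  0.03034·V_2 - 0.00003704·V_1 - 0.0303·V_3 = 0
  0.1303·V_3 - 0.0303·V_2 = 0
Solving these 3 simultaneous equations (Gaussian elimination) gives:
  V_1 = 0.9089 V, V_2 = 0.001445 V, V_3 = 0.0003361 V
Part 1:
  Read off the nodal solution: V_2 = 0.001445 V
Part 2:
  I_R1 = (V_0 - V_1)/R1 = (10 - 0.9089)/47 = 0.1934 A
  Magnitude: I_R1 = 0.1934 A
Part 3:
  I_R1 = (V_0 - V_1)/R1 = (10 - 0.9089)/47 = 0.1934 A
  P_R1 = I_R1² × R1 = (0.1934)² × 47 = 1.758 W

Final answers:
1. V_2 = 0.001445 V
2. I_R1 = 0.1934 A
3. P_R1 = 1.758 W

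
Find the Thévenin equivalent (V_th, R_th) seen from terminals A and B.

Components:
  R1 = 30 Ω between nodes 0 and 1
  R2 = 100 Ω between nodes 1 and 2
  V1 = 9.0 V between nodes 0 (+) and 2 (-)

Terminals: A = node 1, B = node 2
Step 1 — V_th is the open-circuit voltage V_A - V_B (nothing connected across the terminals).
Nodal analysis, taking node 2 as the 0 V reference.
Source V1 fixes V_0 = 9 V.
KCL at each unknown node (sum of currents leaving = 0; resistances in Ω):
  Node 1: (V_1 - 9)/30 + (V_1 - 0)/100 = 0
Collecting terms: 0.04333 × V_1 = 0.3  =>  V_1 = 6.923 V
V_th = V_1 - V_2 = 6.923 - 0 = 6.923 V
Step 2 — R_th: zero the source — replace V1 by a short circuit (node 2 merges into node 0) — and find the resistance seen between A (node 1) and B (node 0).
Reduce the network between node 1 (A) and node 0 (B) by series/parallel combination:
  Rp1 = R1 ‖ R2 (parallel, both between nodes 0 and 1) = 1/(1/30 + 1/100) = 23.08 Ω
R_th = 23.08 Ω

Final answer: V_th = 6.923 V, R_th = 23.08 Ω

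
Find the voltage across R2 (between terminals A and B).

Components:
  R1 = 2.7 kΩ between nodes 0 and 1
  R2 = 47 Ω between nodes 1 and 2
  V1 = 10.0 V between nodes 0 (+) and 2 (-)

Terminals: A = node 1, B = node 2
R1 and R2 are in series across V1 (node 0 → node 1 → node 2), and the output A–B is taken across R2, so this is a voltage divider.
Series current: I = V1/(R1 + R2) = 10/(2700 + 47) = 10/2747 = 0.00364 A
V_R2 = I × R2 = V1 × R2/(R1 + R2) = 10 × 47/2747 = 0.1711 V

Final answer: 0.1711 V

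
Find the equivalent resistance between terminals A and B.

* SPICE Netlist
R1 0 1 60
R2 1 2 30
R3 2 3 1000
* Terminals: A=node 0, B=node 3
Reduce the network between node 0 (A) and node 3 (B) by series/parallel combination:
  Rs1 = R1 + R2 (series, joined only at node 1) = 60 + 30 = 90 Ω
  Rs2 = R3 + Rs1 (series, joined only at node 2) = 1000 + 90 = 1090 Ω
R_eq = 1.09 kΩ

Final answer: 1.09 kΩ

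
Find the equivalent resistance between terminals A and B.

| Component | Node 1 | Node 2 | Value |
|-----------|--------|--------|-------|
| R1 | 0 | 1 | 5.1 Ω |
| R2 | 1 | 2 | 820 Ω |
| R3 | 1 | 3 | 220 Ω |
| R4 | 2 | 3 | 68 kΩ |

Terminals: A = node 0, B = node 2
Reduce the network between node 0 (A) and node 2 (B) by series/parallel combination:
  Rs1 = R3 + R4 (series, joined only at node 3) = 220 + 68000 = 68220 Ω
  Rp1 = R2 ‖ Rs1 (parallel, both between nodes 1 and 2) = 1/(1/820 + 1/68220) = 810.3 Ω
  Rs2 = R1 + Rp1 (series, joined only at node 1) = 5.1 + 810.3 = 815.4 Ω
R_eq = 815.4 Ω

Final answer: 815.4 Ω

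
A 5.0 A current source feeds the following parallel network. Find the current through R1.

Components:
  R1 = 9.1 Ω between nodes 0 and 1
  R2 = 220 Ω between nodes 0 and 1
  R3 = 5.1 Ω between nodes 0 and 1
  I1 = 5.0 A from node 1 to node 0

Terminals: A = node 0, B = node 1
All resistors sit directly between nodes 0 and 1, so they are in parallel and share one voltage V; the full source current 5 A splits among them.
1/R_par = 1/9.1 + 1/220 + 1/5.1 = 0.3105 S  =>  R_par = 3.22 Ω
V = I × R_par = 5 × 3.22 = 16.1 V
I_R1 = V/R1 = 16.1/9.1 = 1.769 A

Final answer: 1.769 A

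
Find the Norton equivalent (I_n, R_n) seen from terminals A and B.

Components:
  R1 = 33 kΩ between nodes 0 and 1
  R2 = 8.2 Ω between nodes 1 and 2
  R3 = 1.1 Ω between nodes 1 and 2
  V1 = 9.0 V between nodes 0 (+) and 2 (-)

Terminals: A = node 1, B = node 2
Find the Thévenin equivalent first; then I_n = V_th/R_th and R_n = R_th.
Step 1 — V_th is the open-circuit voltage V_A - V_B (nothing connected across the terminals).
Nodal analysis, taking node 2 as the 0 V reference.
Source V1 fixes V_0 = 9 V.
KCL at each unknown node (sum of currents leaving = 0; resistances in Ω):
  Node 1: (V_1 - 9)/33000 + (V_1 - 0)/8.2 + (V_1 - 0)/1.1 = 0
Collecting terms: 1.031 × V_1 = 0.0002727  =>  V_1 = 0.0002645 V
V_th = V_1 - V_2 = 0.0002645 - 0 = 0.0002645 V
Step 2 — R_th: zero the source — replace V1 by a short circuit (node 2 merges into node 0) — and find the resistance seen between A (node 1) and B (node 0).
Reduce the network between node 1 (A) and node 0 (B) by series/parallel combination:
  Rp1 = R1 ‖ R2 ‖ R3 (parallel, all between nodes 0 and 1) = 1/(1/33000 + 1/8.2 + 1/1.1) = 0.9699 Ω
R_th = 0.9699 Ω
I_n = V_th/R_th = 0.0002645/0.9699 = 0.0002727 A, and R_n = R_th = 0.9699 Ω

Final answer: I_n = 0.0002727 A, R_n = 0.9699 Ω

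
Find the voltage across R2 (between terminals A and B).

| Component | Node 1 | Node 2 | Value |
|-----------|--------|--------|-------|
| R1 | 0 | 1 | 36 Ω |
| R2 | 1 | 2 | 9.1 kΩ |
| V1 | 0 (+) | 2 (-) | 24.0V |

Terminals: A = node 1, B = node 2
R1 and R2 are in series across V1 (node 0 → node 1 → node 2), and the output A–B is taken across R2, so this is a voltage divider.
Series current: I = V1/(R1 + R2) = 24/(36 + 9100) = 24/9136 = 0.002627 A
V_R2 = I × R2 = V1 × R2/(R1 + R2) = 24 × 9100/9136 = 23.91 V

Final answer: 23.91 V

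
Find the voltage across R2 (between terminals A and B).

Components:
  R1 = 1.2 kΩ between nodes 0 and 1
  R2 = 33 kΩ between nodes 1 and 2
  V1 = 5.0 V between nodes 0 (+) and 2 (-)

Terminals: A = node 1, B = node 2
R1 and R2 are in series across V1 (node 0 → node 1 → node 2), and the output A–B is taken across R2, so this is a voltage divider.
Series current: I = V1/(R1 + R2) = 5/(1200 + 33000) = 5/34200 = 0.0001462 A
V_R2 = I × R2 = V1 × R2/(R1 + R2) = 5 × 33000/34200 = 4.825 V

Final answer: 4.825 V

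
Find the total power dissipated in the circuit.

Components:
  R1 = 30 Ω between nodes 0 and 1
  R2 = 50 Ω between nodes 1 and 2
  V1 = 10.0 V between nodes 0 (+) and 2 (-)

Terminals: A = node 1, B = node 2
Nodal analysis, taking node 2 as the 0 V reference.
Source V1 fixes V_0 = 10 V.
KCL at each unknown node (sum of currents leaving = 0; resistances in Ω):
  Node 1: (V_1 - 10)/30 + (V_1 - 0)/50 = 0
Collecting terms: 0.05333 × V_1 = 0.3333  =>  V_1 = 6.25 V
Power in each resistor, P = (ΔV)²/R:
  P_R1 = (10 - 6.25)²/30 = 0.4688 W
  P_R2 = (6.25 - 0)²/50 = 0.7812 W
P_total = P_R1 + P_R2 = 1.25 W

Final answer: 1.25 W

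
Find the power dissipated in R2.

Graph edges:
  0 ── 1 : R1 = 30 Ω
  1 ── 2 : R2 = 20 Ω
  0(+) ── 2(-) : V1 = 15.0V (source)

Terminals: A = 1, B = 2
Nodal analysis, taking node 2 as the 0 V reference.
Source V1 fixes V_0 = 15 V.
KCL at each unknown node (sum of currents leaving = 0; resistances in Ω):
  Node 1: (V_1 - 15)/30 + (V_1 - 0)/20 = 0
Collecting terms: 0.08333 × V_1 = 0.5  =>  V_1 = 6 V
I_R2 = (V_1 - V_2)/R2 = (6 - 0)/20 = 0.3 A
P_R2 = I_R2² × R2 = (0.3)² × 20 = 1.8 W

Final answer: 1.8 W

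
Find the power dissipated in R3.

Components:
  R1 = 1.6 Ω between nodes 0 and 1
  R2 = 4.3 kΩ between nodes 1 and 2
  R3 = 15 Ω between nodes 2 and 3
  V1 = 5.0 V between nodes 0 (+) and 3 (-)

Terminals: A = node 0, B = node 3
Nodal analysis, taking node 3 as the 0 V reference.
Source V1 fixes V_0 = 5 V.
KCL at each unknown node (sum of currents leaving = 0; resistances in Ω):
  Node 1: (V_1 - 5)/1.6 + (V_1 - V_2)/4300 = 0
  Node 2: (V_2 - V_1)/4300 + (V_2 - 0)/15 = 0
Collecting terms (coefficients in siemens):
  0.6252·V_1 - 0.0002326·V_2 = 3.125
  0.0669·V_2 - 0.0002326·V_1 = 0
Determinant D = (0.6252)(0.0669) - (-0.0002326)(-0.0002326) = 0.04183
V_1 = [(3.125)(0.0669) - (-0.0002326)(0)]/D = 4.998 V
V_2 = [(0.6252)(0) - (3.125)(-0.0002326)]/D = 0.01737 V
I_R3 = (V_2 - V_3)/R3 = (0.01737 - 0)/15 = 0.001158 A
P_R3 = I_R3² × R3 = (0.001158)² × 15 = 0.00002013 W

Final answer: 2.013e-05 W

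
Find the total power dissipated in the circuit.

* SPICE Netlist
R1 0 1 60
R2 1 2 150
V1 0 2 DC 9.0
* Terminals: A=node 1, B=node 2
Nodal analysis, taking node 2 as the 0 V reference.
Source V1 fixes V_0 = 9 V.
KCL at each unknown node (sum of currents leaving = 0; resistances in Ω):
  Node 1: (V_1 - 9)/60 + (V_1 - 0)/150 = 0
Collecting terms: 0.02333 × V_1 = 0.15  =>  V_1 = 6.429 V
Power in each resistor, P = (ΔV)²/R:
  P_R1 = (9 - 6.429)²/60 = 0.1102 W
  P_R2 = (6.429 - 0)²/150 = 0.2755 W
P_total = P_R1 + P_R2 = 0.3857 W

Final answer: 0.3857 W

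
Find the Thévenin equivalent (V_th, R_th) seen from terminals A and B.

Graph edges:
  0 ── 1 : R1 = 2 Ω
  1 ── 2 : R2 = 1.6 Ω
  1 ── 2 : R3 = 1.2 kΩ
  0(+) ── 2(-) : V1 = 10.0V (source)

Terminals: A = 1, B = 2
Step 1 — V_th is the open-circuit voltage V_A - V_B (nothing connected across the terminals).
Nodal analysis, taking node 2 as the 0 V reference.
Source V1 fixes V_0 = 10 V.
KCL at each unknown node (sum of currents leaving = 0; resistances in Ω):
  Node 1: (V_1 - 10)/2 + (V_1 - 0)/1.6 + (V_1 - 0)/1200 = 0
Collecting terms: 1.126 × V_1 = 5  =>  V_1 = 4.441 V
V_th = V_1 - V_2 = 4.441 - 0 = 4.441 V
Step 2 — R_th: zero the source — replace V1 by a short circuit (node 2 merges into node 0) — and find the resistance seen between A (node 1) and B (node 0).
Reduce the network between node 1 (A) and node 0 (B) by series/parallel combination:
  Rp1 = R1 ‖ R2 ‖ R3 (parallel, all between nodes 0 and 1) = 1/(1/2 + 1/1.6 + 1/1200) = 0.8882 Ω
R_th = 0.8882 Ω

Final answer: V_th = 4.441 V, R_th = 0.8882 Ω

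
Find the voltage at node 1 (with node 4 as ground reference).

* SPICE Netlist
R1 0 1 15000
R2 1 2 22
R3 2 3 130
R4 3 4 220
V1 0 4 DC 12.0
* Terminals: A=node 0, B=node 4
Nodal analysis, taking node 4 as the 0 V reference.
Source V1 fixes V_0 = 12 V.
KCL at each unknown node (sum of currents leaving = 0; resistances in Ω):
  Node 1: (V_1 - 12)/15000 + (V_1 - V_2)/22 = 0
  Node 2: (V_2 - V_1)/22 + (V_2 - V_3)/130 = 0
  Node 3: (V_3 - V_2)/130 + (V_3 - 0)/220 = 0
Collecting terms (coefficients in siemens):
  0.04552·V_1 - 0.04545·V_2 = 0.0008
  0.05315·V_2 - 0.04545·V_1 - 0.007692·V_3 = 0
  0.01224·V_3 - 0.007692·V_2 = 0
Solving these 3 simultaneous equations (Gaussian elimination) gives:
  V_1 = 0.2904 V, V_2 = 0.2732 V, V_3 = 0.1717 V
The requested potential is V_1 = 0.2904 V.

Final answer: V_1 = 0.2904 V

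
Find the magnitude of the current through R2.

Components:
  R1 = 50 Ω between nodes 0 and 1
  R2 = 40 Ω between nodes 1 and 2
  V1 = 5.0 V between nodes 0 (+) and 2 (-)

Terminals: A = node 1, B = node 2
Nodal analysis, taking node 2 as the 0 V reference.
Source V1 fixes V_0 = 5 V.
KCL at each unknown node (sum of currents leaving = 0; resistances in Ω):
  Node 1: (V_1 - 5)/50 + (V_1 - 0)/40 = 0
Collecting terms: 0.045 × V_1 = 0.1  =>  V_1 = 2.222 V
I_R2 = (V_1 - V_2)/R2 = (2.222 - 0)/40 = 0.05556 A
|I_R2| = 0.05556 A

Final answer: |I_R2| = 0.05556 A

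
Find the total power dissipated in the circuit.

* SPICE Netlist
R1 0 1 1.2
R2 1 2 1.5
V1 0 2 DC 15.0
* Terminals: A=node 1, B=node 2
Nodal analysis, taking node 2 as the 0 V reference.
Source V1 fixes V_0 = 15 V.
KCL at each unknown node (sum of currents leaving = 0; resistances in Ω):
  Node 1: (V_1 - 15)/1.2 + (V_1 - 0)/1.5 = 0
Collecting terms: 1.5 × V_1 = 12.5  =>  V_1 = 8.333 V
Power in each resistor, P = (ΔV)²/R:
  P_R1 = (15 - 8.333)²/1.2 = 37.04 W
  P_R2 = (8.333 - 0)²/1.5 = 46.3 W
P_total = P_R1 + P_R2 = 83.33 W

Final answer: 83.33 W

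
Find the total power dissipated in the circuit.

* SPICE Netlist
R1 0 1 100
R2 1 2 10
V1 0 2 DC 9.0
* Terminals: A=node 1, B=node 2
Nodal analysis, taking node 2 as the 0 V reference.
Source V1 fixes V_0 = 9 V.
KCL at each unknown node (sum of currents leaving = 0; resistances in Ω):
  Node 1: (V_1 - 9)/100 + (V_1 - 0)/10 = 0
Collecting terms: 0.11 × V_1 = 0.09  =>  V_1 = 0.8182 V
Power in each resistor, P = (ΔV)²/R:
  P_R1 = (9 - 0.8182)²/100 = 0.6694 W
  P_R2 = (0.8182 - 0)²/10 = 0.06694 W
P_total = P_R1 + P_R2 = 0.7364 W

Final answer: 0.7364 W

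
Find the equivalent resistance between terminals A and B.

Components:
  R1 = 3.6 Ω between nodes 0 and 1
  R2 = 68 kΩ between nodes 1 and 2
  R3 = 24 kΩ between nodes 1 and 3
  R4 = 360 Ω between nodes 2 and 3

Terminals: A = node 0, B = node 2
Reduce the network between node 0 (A) and node 2 (B) by series/parallel combination:
  Rs1 = R3 + R4 (series, joined only at node 3) = 24000 + 360 = 24360 Ω
  Rp1 = R2 ‖ Rs1 (parallel, both between nodes 1 and 2) = 1/(1/68000 + 1/24360) = 17940 Ω
  Rs2 = R1 + Rp1 (series, joined only at node 1) = 3.6 + 17940 = 17940 Ω
R_eq = 17.94 kΩ

Final answer: 17.94 kΩ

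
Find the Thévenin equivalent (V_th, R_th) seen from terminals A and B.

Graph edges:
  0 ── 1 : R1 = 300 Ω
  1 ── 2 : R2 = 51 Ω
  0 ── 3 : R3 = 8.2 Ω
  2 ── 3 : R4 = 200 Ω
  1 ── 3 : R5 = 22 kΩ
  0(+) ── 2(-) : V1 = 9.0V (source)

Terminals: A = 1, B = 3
Step 1 — V_th is the open-circuit voltage V_A - V_B (nothing connected across the terminals).
Nodal analysis, taking node 2 as the 0 V reference.
Source V1 fixes V_0 = 9 V.
KCL at each unknown node (sum of currents leaving = 0; resistances in Ω):
  Node 1: (V_1 - 9)/300 + (V_1 - 0)/51 + (V_1 - V_3)/22000 = 0
  Node 3: (V_3 - 9)/8.2 + (V_3 - 0)/200 + (V_3 - V_1)/22000 = 0
Collecting terms (coefficients in siemens):
  0.02299·V_1 - 0.00004545·V_3 = 0.03
  0.127·V_3 - 0.00004545·V_1 = 1.098
Determinant D = (0.02299)(0.127) - (-0.00004545)(-0.00004545) = 0.002919
V_1 = [(0.03)(0.127) - (-0.00004545)(1.098)]/D = 1.322 V
V_3 = [(0.02299)(1.098) - (0.03)(-0.00004545)]/D = 8.643 V
V_th = V_1 - V_3 = 1.322 - 8.643 = -7.321 V
Step 2 — R_th: zero the source — replace V1 by a short circuit (node 2 merges into node 0) — and find the resistance seen between A (node 1) and B (node 3).
Reduce the network between node 1 (A) and node 3 (B) by series/parallel combination:
  Rp1 = R1 ‖ R2 (parallel, both between nodes 0 and 1) = 1/(1/300 + 1/51) = 43.59 Ω
  Rp2 = R3 ‖ R4 (parallel, both between nodes 0 and 3) = 1/(1/8.2 + 1/200) = 7.877 Ω
  Rs1 = Rp1 + Rp2 (series, joined only at node 0) = 43.59 + 7.877 = 51.47 Ω
  Rp3 = R5 ‖ Rs1 (parallel, both between nodes 1 and 3) = 1/(1/22000 + 1/51.47) = 51.35 Ω
R_th = 51.35 Ω

Final answer: V_th = -7.321 V, R_th = 51.35 Ω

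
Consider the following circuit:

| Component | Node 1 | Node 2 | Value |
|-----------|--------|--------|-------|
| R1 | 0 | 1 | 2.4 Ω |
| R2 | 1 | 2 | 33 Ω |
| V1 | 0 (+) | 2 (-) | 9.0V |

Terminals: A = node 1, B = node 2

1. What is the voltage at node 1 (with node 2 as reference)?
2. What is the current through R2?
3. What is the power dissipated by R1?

Nodal analysis, taking node 2 as the 0 V reference.
Source V1 fixes V_0 = 9 V.
KCL at each unknown node (sum of currents leaving = 0; resistances in Ω):
  Node 1: (V_1 - 9)/2.4 + (V_1 - 0)/33 = 0
Collecting terms: 0.447 × V_1 = 3.75  =>  V_1 = 8.39 V
Part 1:
  Read off the nodal solution: V_1 = 8.39 V
Part 2:
  I_R2 = (V_1 - V_2)/R2 = (8.39 - 0)/33 = 0.2542 A
  Magnitude: I_R2 = 0.2542 A
Part 3:
  I_R1 = (V_0 - V_1)/R1 = (9 - 8.39)/2.4 = 0.2542 A
  P_R1 = I_R1² × R1 = (0.2542)² × 2.4 = 0.1551 W

Final answers:
1. V_1 = 8.39 V
2. I_R2 = 0.2542 A
3. P_R1 = 0.1551 W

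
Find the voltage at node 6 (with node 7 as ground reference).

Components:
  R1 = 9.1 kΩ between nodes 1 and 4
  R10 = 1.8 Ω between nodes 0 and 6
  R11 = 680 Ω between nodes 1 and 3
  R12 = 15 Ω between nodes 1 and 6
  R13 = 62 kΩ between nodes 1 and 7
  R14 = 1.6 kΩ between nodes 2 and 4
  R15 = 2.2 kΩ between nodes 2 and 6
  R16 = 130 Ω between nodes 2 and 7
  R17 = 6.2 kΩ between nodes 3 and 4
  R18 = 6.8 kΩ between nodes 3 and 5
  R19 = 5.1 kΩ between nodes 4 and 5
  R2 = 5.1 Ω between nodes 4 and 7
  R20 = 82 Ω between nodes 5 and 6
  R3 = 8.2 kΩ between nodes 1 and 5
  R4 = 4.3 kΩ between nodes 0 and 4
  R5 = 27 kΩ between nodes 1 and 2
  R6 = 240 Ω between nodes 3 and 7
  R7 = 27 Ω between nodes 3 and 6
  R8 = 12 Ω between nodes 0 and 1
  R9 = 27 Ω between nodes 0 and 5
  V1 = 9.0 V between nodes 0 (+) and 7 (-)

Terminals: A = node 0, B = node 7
Nodal analysis, taking node 7 as the 0 V reference.
Source V1 fixes V_0 = 9 V.
KCL at each unknown node (sum of currents leaving = 0; resistances in Ω):
  Node 1: (V_1 - V_4)/9100 + (V_1 - V_5)/8200 + (V_1 - V_2)/27000 + (V_1 - 9)/12 + (V_1 - V_3)/680 + (V_1 - V_6)/15 + (V_1 - 0)/62000 = 0
  Node 2: (V_2 - V_1)/27000 + (V_2 - V_4)/1600 + (V_2 - V_6)/2200 + (V_2 - 0)/130 = 0
  Node 3: (V_3 - 0)/240 + (V_3 - V_6)/27 + (V_3 - V_1)/680 + (V_3 - V_4)/6200 + (V_3 - V_5)/6800 = 0
  Node 4: (V_4 - V_1)/9100 + (V_4 - 0)/5.1 + (V_4 - 9)/4300 + (V_4 - V_2)/1600 + (V_4 - V_3)/6200 + (V_4 - V_5)/5100 = 0
  Node 5: (V_5 - V_1)/8200 + (V_5 - 9)/27 + (V_5 - V_3)/6800 + (V_5 - V_4)/5100 + (V_5 - V_6)/82 = 0
  Node 6: (V_6 - V_3)/27 + (V_6 - 9)/1.8 + (V_6 - V_1)/15 + (V_6 - V_2)/2200 + (V_6 - V_5)/82 = 0
Collecting terms (coefficients in siemens):
  0.1518·V_1 - 0.00003704·V_2 - 0.001471·V_3 - 0.0001099·V_4 - 0.000122·V_5 - 0.06667·V_6 = 0.75
  0.008809·V_2 - 0.00003704·V_1 - 0.000625·V_4 - 0.0004545·V_6 = 0
  0.04298·V_3 - 0.001471·V_1 - 0.0001613·V_4 - 0.0001471·V_5 - 0.03704·V_6 = 0
  0.1974·V_4 - 0.0001099·V_1 - 0.000625·V_2 - 0.0001613·V_3 - 0.0001961·V_5 = 0.002093
  0.0497·V_5 - 0.000122·V_1 - 0.0001471·V_3 - 0.0001961·V_4 - 0.0122·V_6 = 0.3333
  0.6719·V_6 - 0.06667·V_1 - 0.0004545·V_2 - 0.03704·V_3 - 0.0122·V_5 = 5
Solving these 6 simultaneous equations (Gaussian elimination) gives:
  V_1 = 8.953 V, V_2 = 0.501 V, V_3 = 8.036 V, V_4 = 0.03262 V
  V_5 = 8.946 V, V_6 = 8.935 V
The requested potential is V_6 = 8.935 V.

Final answer: V_6 = 8.935 V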